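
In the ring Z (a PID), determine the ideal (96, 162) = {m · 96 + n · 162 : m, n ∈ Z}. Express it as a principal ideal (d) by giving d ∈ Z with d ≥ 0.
(96, 162) = (6); d = 6

In the PID Z, (a, b) is generated by gcd(a, b). Compute gcd(162, 96) with the extended Euclidean algorithm, tracking rows (r, s, t) with s·162 + t·96 = r:
  row A: (162, 1, 0)   [1·162 + 0·96 = 162]
  row B: (96, 0, 1)   [0·162 + 1·96 = 96]
  162 = 1·96 + 66   → row C = row A − 1·row B = (66, 1, −1)   [check: 1·162 − 1·96 = 66]
  96 = 1·66 + 30   → row D = row B − 1·row C = (30, −1, 2)   [check: −1·162 + 2·96 = 30]
  66 = 2·30 + 6   → row E = row C − 2·row D = (6, 3, −5)   [check: 3·162 − 5·96 = 6]
  30 = 5·6 + 0   → remainder 0, stop. gcd = 6 (last nonzero row E).
So gcd(96, 162) = 6, with Bézout identity 3·162 − 5·96 = 6. Containment (⊇): the Bézout identity exhibits 6 as an element of (96, 162), giving (6) ⊆ (96, 162). Containment (⊆): since 6 | 96 and 6 | 162 (96 = 6·16, 162 = 6·27), every Z-linear combination of 96 and 162 is divisible by 6, so (96, 162) ⊆ (6). Therefore (96, 162) = (6), d = 6.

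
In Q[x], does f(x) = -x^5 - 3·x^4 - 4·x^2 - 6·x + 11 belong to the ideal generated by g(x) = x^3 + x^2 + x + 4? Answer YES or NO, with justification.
NO

In Q[x] the ideal (g) consists of all multiples of g, so f ∈ (g) iff g | f, i.e. iff the remainder of f on division by g is 0. Divide f by g (g is monic, so eliminate the leading term of the running remainder at each step):
  leading term -x^5: subtract (-x^2)·g(x) = -x^5 - x^4 - x^3 - 4·x^2, leaving -2·x^4 + x^3 - 6·x + 11
  leading term -2·x^4: subtract (-2·x)·g(x) = -2·x^4 - 2·x^3 - 2·x^2 - 8·x, leaving 3·x^3 + 2·x^2 + 2·x + 11
  leading term 3·x^3: subtract (3)·g(x) = 3·x^3 + 3·x^2 + 3·x + 12, leaving -x^2 - x - 1
The remainder r(x) = -x^2 - x - 1 ≠ 0 (and deg r < deg g), so g ∤ f, i.e. f ∉ (g).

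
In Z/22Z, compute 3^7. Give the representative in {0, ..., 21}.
Use repeated squaring. Binary(7) = 111. Walk through the bits of the exponent 7 left-to-right: at each bit after the leading one, square the running value, then multiply by 3 if the bit is 1 (always reducing mod 22):
  bit 1 = 1 (leading): start with 3.
  bit 2 = 1: square 3^2 = 9; bit is 1, so multiply 9·3 = 27 ≡ 5 (mod 22).
  bit 3 = 1: square 5^2 = 25 ≡ 3; bit is 1, so multiply 3·3 = 9 (mod 22).
Final value: 3^7 ≡ 9 (mod 22).

Final answer: 9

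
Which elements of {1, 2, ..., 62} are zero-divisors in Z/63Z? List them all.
nonzero zero-divisors of Z/63Z = {3, 6, 7, 9, 12, 14, 15, 18, 21, 24, 27, 28, 30, 33, 35, 36, 39, 42, 45, 48, 49, 51, 54, 56, 57, 60}

An element a ∈ Z/63Z (with a ≠ 0) is a zero-divisor iff gcd(a, 63) > 1 (because a is a unit precisely when gcd(a, n) = 1, and in Z/nZ every nonzero, non-unit element is a zero-divisor). Scan a = 1, ..., 62 and keep those with gcd(a, 63) > 1:
  gcd(3, 63) = 3, gcd(6, 63) = 3, gcd(7, 63) = 7, gcd(9, 63) = 9, gcd(12, 63) = 3, gcd(14, 63) = 7, gcd(15, 63) = 3, gcd(18, 63) = 9, gcd(21, 63) = 21, gcd(24, 63) = 3, gcd(27, 63) = 9, gcd(28, 63) = 7, gcd(30, 63) = 3, gcd(33, 63) = 3, gcd(35, 63) = 7, gcd(36, 63) = 9, gcd(39, 63) = 3, gcd(42, 63) = 21, gcd(45, 63) = 9, gcd(48, 63) = 3, gcd(49, 63) = 7, gcd(51, 63) = 3, gcd(54, 63) = 9, gcd(56, 63) = 7, gcd(57, 63) = 3, gcd(60, 63) = 3.
All other a ∈ {1, ..., 62} have gcd(a, 63) = 1 and are units. So the nonzero zero-divisors are exactly the 26 values of a appearing in this scan.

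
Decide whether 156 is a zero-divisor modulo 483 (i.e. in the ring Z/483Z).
gcd(156, 483) = 3 > 1, so 156 is not a unit in Z/483Z. In Z/nZ every nonzero non-unit is a zero-divisor: explicitly, take b = 483/gcd = 161 ≠ 0 (mod 483); then 156·161 = 25116 = 52·483, i.e. 156·161 ≡ 0 (mod 483). So 156 is a zero-divisor.

Final answer: YES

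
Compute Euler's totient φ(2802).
φ is multiplicative, with φ(p^e) = p^e − p^(e−1). Factorise 2802 = 2 · 3 · 467. Then
  φ(2802) = (2 − 1) · (3 − 1) · (467 − 1) = 1 · 2 · 466 = 932.

Final answer: φ(2802) = 932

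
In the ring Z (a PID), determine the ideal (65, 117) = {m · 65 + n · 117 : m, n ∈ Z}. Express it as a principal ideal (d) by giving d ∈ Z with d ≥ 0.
In the PID Z, (a, b) is generated by gcd(a, b). Compute gcd(117, 65) with the extended Euclidean algorithm, tracking rows (r, s, t) with s·117 + t·65 = r:
  row A: (117, 1, 0)   [1·117 + 0·65 = 117]
  row B: (65, 0, 1)   [0·117 + 1·65 = 65]
  117 = 1·65 + 52   → row C = row A − 1·row B = (52, 1, −1)   [check: 1·117 − 1·65 = 52]
  65 = 1·52 + 13   → row D = row B − 1·row C = (13, −1, 2)   [check: −1·117 + 2·65 = 13]
  52 = 4·13 + 0   → remainder 0, stop. gcd = 13 (last nonzero row D).
So gcd(65, 117) = 13, with Bézout identity −1·117 + 2·65 = 13. Containment (⊇): the Bézout identity exhibits 13 as an element of (65, 117), giving (13) ⊆ (65, 117). Containment (⊆): since 13 | 65 and 13 | 117 (65 = 13·5, 117 = 13·9), every Z-linear combination of 65 and 117 is divisible by 13, so (65, 117) ⊆ (13). Therefore (65, 117) = (13), d = 13.

Final answer: (65, 117) = (13); d = 13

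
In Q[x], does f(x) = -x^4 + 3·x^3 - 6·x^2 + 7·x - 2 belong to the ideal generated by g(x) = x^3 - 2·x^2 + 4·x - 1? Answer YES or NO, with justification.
In Q[x] the ideal (g) consists of all multiples of g, so f ∈ (g) iff g | f, i.e. iff the remainder of f on division by g is 0. Divide f by g (g is monic, so eliminate the leading term of the running remainder at each step):
  leading term -x^4: subtract (-x)·g(x) = -x^4 + 2·x^3 - 4·x^2 + x, leaving x^3 - 2·x^2 + 6·x - 2
  leading term x^3: subtract (1)·g(x) = x^3 - 2·x^2 + 4·x - 1, leaving 2·x - 1
The remainder r(x) = 2·x - 1 ≠ 0 (and deg r < deg g), so g ∤ f, i.e. f ∉ (g).

Final answer: NO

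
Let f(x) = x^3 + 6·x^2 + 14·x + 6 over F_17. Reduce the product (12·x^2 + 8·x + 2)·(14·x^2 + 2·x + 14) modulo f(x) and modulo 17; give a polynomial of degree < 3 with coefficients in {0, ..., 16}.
Multiply as integer polynomials: a · b = 168·x^4 + 136·x^3 + 212·x^2 + 116·x + 28. Reducing coefficients mod 17: a · b ≡ 15·x^4 + 8·x^2 + 14·x + 11. Now divide by f(x) = x^3 + 6·x^2 + 14·x + 6 in F_17[x], eliminating the leading term at each step:
  leading term 15·x^4: subtract (15·x)·f(x) = 15·x^4 + 5·x^3 + 6·x^2 + 5·x, leaving 12·x^3 + 2·x^2 + 9·x + 11 (coefficients mod 17)
  leading term 12·x^3: subtract (12)·f(x) = 12·x^3 + 4·x^2 + 15·x + 4, leaving 15·x^2 + 11·x + 7 (coefficients mod 17)
The degree is now < 3, so this is the remainder. Hence a · b ≡ 15·x^2 + 11·x + 7 in F_17[x]/(f).

Final answer: a · b ≡ 15·x^2 + 11·x + 7 (mod f(x))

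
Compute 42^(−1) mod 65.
Apply the extended Euclidean algorithm to (65, 42), tracking rows (r, s, t) with s·65 + t·42 = r. Each division r_prev = q·r_cur + r_new produces the new row as (previous row) − q·(current row):
  row A: (65, 1, 0)   [1·65 + 0·42 = 65]
  row B: (42, 0, 1)   [0·65 + 1·42 = 42]
  65 = 1·42 + 23   → row C = row A − 1·row B = (23, 1, −1)   [check: 1·65 − 1·42 = 23]
  42 = 1·23 + 19   → row D = row B − 1·row C = (19, −1, 2)   [check: −1·65 + 2·42 = 19]
  23 = 1·19 + 4   → row E = row C − 1·row D = (4, 2, −3)   [check: 2·65 − 3·42 = 4]
  19 = 4·4 + 3   → row F = row D − 4·row E = (3, −9, 14)   [check: −9·65 + 14·42 = 3]
  4 = 1·3 + 1   → row G = row E − 1·row F = (1, 11, −17)   [check: 11·65 − 17·42 = 1]
  3 = 3·1 + 0   → remainder 0, stop. gcd = 1 (last nonzero row G).
The gcd is 1, so 42 is invertible mod 65. The last nonzero row gives 11·65 − 17·42 = 1, so t = −17. So 42^(−1) ≡ −17 ≡ 48 (mod 65). Verify: 42 · 48 = 2016 ≡ 1 (mod 65). ✓

Final answer: 42^(−1) ≡ 48 (mod 65)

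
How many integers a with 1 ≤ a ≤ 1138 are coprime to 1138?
The number of a ∈ {1, ..., 1138} with gcd(a, 1138) = 1 is by definition Euler's totient φ(1138). φ is multiplicative, with φ(p^e) = p^e − p^(e−1). Factorise 1138 = 2 · 569. Then
  φ(1138) = (2 − 1) · (569 − 1) = 1 · 568 = 568.
So there are 568 such integers.

Final answer: 568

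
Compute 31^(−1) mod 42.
31^(−1) ≡ 19 (mod 42)

Apply the extended Euclidean algorithm to (42, 31), tracking rows (r, s, t) with s·42 + t·31 = r. Each division r_prev = q·r_cur + r_new produces the new row as (previous row) − q·(current row):
  row A: (42, 1, 0)   [1·42 + 0·31 = 42]
  row B: (31, 0, 1)   [0·42 + 1·31 = 31]
  42 = 1·31 + 11   → row C = row A − 1·row B = (11, 1, −1)   [check: 1·42 − 1·31 = 11]
  31 = 2·11 + 9   → row D = row B − 2·row C = (9, −2, 3)   [check: −2·42 + 3·31 = 9]
  11 = 1·9 + 2   → row E = row C − 1·row D = (2, 3, −4)   [check: 3·42 − 4·31 = 2]
  9 = 4·2 + 1   → row F = row D − 4·row E = (1, −14, 19)   [check: −14·42 + 19·31 = 1]
  2 = 2·1 + 0   → remainder 0, stop. gcd = 1 (last nonzero row F).
The gcd is 1, so 31 is invertible mod 42. The last nonzero row gives −14·42 + 19·31 = 1, so t = 19. So 31^(−1) ≡ 19 (mod 42). Verify: 31 · 19 = 589 ≡ 1 (mod 42). ✓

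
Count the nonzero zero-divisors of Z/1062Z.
In Z/1062Z each nonzero element is either a unit (gcd with 1062 is 1) or a zero-divisor (gcd > 1). The number of units is φ(1062): factorise 1062 = 2 · 3^2 · 59, so φ(1062) = (2 − 1) · (3^2 − 3^1) · (59 − 1) = 1 · 6 · 58 = 348. The nonzero elements number 1062 − 1 = 1061. Hence the nonzero zero-divisors number 1061 − 348 = 713.

Final answer: Z/1062Z has 713 nonzero zero-divisors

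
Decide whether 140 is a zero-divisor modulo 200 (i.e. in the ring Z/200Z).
YES

gcd(140, 200) = 20 > 1, so 140 is not a unit in Z/200Z. In Z/nZ every nonzero non-unit is a zero-divisor: explicitly, take b = 200/gcd = 10 ≠ 0 (mod 200); then 140·10 = 1400 = 7·200, i.e. 140·10 ≡ 0 (mod 200). So 140 is a zero-divisor.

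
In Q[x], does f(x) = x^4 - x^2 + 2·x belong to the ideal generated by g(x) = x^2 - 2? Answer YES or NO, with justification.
In Q[x] the ideal (g) consists of all multiples of g, so f ∈ (g) iff g | f, i.e. iff the remainder of f on division by g is 0. Divide f by g (g is monic, so eliminate the leading term of the running remainder at each step):
  leading term x^4: subtract (x^2)·g(x) = x^4 - 2·x^2, leaving x^2 + 2·x
  leading term x^2: subtract (1)·g(x) = x^2 - 2, leaving 2·x + 2
The remainder r(x) = 2·x + 2 ≠ 0 (and deg r < deg g), so g ∤ f, i.e. f ∉ (g).

Final answer: NO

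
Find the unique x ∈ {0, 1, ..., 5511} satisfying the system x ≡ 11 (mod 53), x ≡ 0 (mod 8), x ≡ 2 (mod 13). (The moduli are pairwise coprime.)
The moduli 53, 8, 13 are pairwise coprime, so by the CRT there is a unique solution mod 53·8·13 = 5512.
Solve by successive substitution. Start with x ≡ 11 (mod 53).
  Combine with x ≡ 0 (mod 8): write x = 11 + 53·t and require 11 + 53·t ≡ 0 (mod 8), i.e. 53·t ≡ 0 − 11 ≡ 5 (mod 8). Since 53^(−1) ≡ 5 (mod 8) (53 ≡ 5 (mod 8)), t ≡ 5·5 ≡ 1 (mod 8). So x ≡ 11 + 53·1 = 64 (mod 424).
  Combine with x ≡ 2 (mod 13): write x = 64 + 424·t and require 64 + 424·t ≡ 2 (mod 13), i.e. 424·t ≡ 2 − 64 ≡ 3 (mod 13). Since 424^(−1) ≡ 5 (mod 13) (424 ≡ 8 (mod 13)), t ≡ 5·3 ≡ 2 (mod 13). So x ≡ 64 + 424·2 = 912 (mod 5512).
Unique solution in [0, 5512): x = 912.

Final answer: x ≡ 912 (mod 5512); the representative in [0, 5512) is 912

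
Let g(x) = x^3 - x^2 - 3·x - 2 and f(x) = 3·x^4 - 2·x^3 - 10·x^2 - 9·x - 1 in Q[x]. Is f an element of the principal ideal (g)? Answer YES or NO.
In Q[x] the ideal (g) consists of all multiples of g, so f ∈ (g) iff g | f, i.e. iff the remainder of f on division by g is 0. Divide f by g (g is monic, so eliminate the leading term of the running remainder at each step):
  leading term 3·x^4: subtract (3·x)·g(x) = 3·x^4 - 3·x^3 - 9·x^2 - 6·x, leaving x^3 - x^2 - 3·x - 1
  leading term x^3: subtract (1)·g(x) = x^3 - x^2 - 3·x - 2, leaving 1
The remainder r(x) = 1 ≠ 0 (and deg r < deg g), so g ∤ f, i.e. f ∉ (g).

Final answer: NO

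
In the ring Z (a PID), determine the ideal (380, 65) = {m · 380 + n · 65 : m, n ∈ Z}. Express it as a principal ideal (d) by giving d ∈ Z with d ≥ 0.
In the PID Z, (a, b) is generated by gcd(a, b). Compute gcd(380, 65) with the extended Euclidean algorithm, tracking rows (r, s, t) with s·380 + t·65 = r:
  row A: (380, 1, 0)   [1·380 + 0·65 = 380]
  row B: (65, 0, 1)   [0·380 + 1·65 = 65]
  380 = 5·65 + 55   → row C = row A − 5·row B = (55, 1, −5)   [check: 1·380 − 5·65 = 55]
  65 = 1·55 + 10   → row D = row B − 1·row C = (10, −1, 6)   [check: −1·380 + 6·65 = 10]
  55 = 5·10 + 5   → row E = row C − 5·row D = (5, 6, −35)   [check: 6·380 − 35·65 = 5]
  10 = 2·5 + 0   → remainder 0, stop. gcd = 5 (last nonzero row E).
So gcd(380, 65) = 5, with Bézout identity 6·380 − 35·65 = 5. Containment (⊇): the Bézout identity exhibits 5 as an element of (380, 65), giving (5) ⊆ (380, 65). Containment (⊆): since 5 | 380 and 5 | 65 (380 = 5·76, 65 = 5·13), every Z-linear combination of 380 and 65 is divisible by 5, so (380, 65) ⊆ (5). Therefore (380, 65) = (5), d = 5.

Final answer: (380, 65) = (5); d = 5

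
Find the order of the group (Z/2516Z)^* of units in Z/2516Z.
(Z/2516Z)^* consists of the classes a with gcd(a, 2516) = 1, so its order is φ(2516). φ is multiplicative, with φ(p^e) = p^e − p^(e−1). Factorise 2516 = 2^2 · 17 · 37. Then
  φ(2516) = (2^2 − 2^1) · (17 − 1) · (37 − 1) = 2 · 16 · 36 = 1152.
Thus |(Z/2516Z)^*| = 1152.

Final answer: |(Z/2516Z)^*| = 1152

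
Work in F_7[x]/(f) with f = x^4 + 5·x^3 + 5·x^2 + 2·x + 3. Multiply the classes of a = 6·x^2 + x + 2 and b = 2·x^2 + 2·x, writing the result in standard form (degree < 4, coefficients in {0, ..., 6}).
Multiply as integer polynomials: a · b = 12·x^4 + 14·x^3 + 6·x^2 + 4·x. Reducing coefficients mod 7: a · b ≡ 5·x^4 + 6·x^2 + 4·x. Now divide by f(x) = x^4 + 5·x^3 + 5·x^2 + 2·x + 3 in F_7[x], eliminating the leading term at each step:
  leading term 5·x^4: subtract (5)·f(x) = 5·x^4 + 4·x^3 + 4·x^2 + 3·x + 1, leaving 3·x^3 + 2·x^2 + x + 6 (coefficients mod 7)
The degree is now < 4, so this is the remainder. Hence a · b ≡ 3·x^3 + 2·x^2 + x + 6 in F_7[x]/(f).

Final answer: a · b ≡ 3·x^3 + 2·x^2 + x + 6 (mod f(x))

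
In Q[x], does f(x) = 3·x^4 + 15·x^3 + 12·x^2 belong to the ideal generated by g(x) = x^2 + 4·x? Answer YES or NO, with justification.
In Q[x] the ideal (g) consists of all multiples of g, so f ∈ (g) iff g | f, i.e. iff the remainder of f on division by g is 0. Divide f by g (g is monic, so eliminate the leading term of the running remainder at each step):
  leading term 3·x^4: subtract (3·x^2)·g(x) = 3·x^4 + 12·x^3, leaving 3·x^3 + 12·x^2
  leading term 3·x^3: subtract (3·x)·g(x) = 3·x^3 + 12·x^2, leaving 0
The remainder is 0, so f(x) = g(x) · h(x) with h(x) = 3·x^2 + 3·x. Hence g | f, i.e. f ∈ (g).

Final answer: YES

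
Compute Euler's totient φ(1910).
φ is multiplicative, with φ(p^e) = p^e − p^(e−1). Factorise 1910 = 2 · 5 · 191. Then
  φ(1910) = (2 − 1) · (5 − 1) · (191 − 1) = 1 · 4 · 190 = 760.

Final answer: φ(1910) = 760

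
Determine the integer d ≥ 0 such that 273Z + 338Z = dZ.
(273, 338) = (13); d = 13

In the PID Z, (a, b) is generated by gcd(a, b). Compute gcd(338, 273) with the extended Euclidean algorithm, tracking rows (r, s, t) with s·338 + t·273 = r:
  row A: (338, 1, 0)   [1·338 + 0·273 = 338]
  row B: (273, 0, 1)   [0·338 + 1·273 = 273]
  338 = 1·273 + 65   → row C = row A − 1·row B = (65, 1, −1)   [check: 1·338 − 1·273 = 65]
  273 = 4·65 + 13   → row D = row B − 4·row C = (13, −4, 5)   [check: −4·338 + 5·273 = 13]
  65 = 5·13 + 0   → remainder 0, stop. gcd = 13 (last nonzero row D).
So gcd(273, 338) = 13, with Bézout identity −4·338 + 5·273 = 13. Containment (⊇): the Bézout identity exhibits 13 as an element of (273, 338), giving (13) ⊆ (273, 338). Containment (⊆): since 13 | 273 and 13 | 338 (273 = 13·21, 338 = 13·26), every Z-linear combination of 273 and 338 is divisible by 13, so (273, 338) ⊆ (13). Therefore (273, 338) = (13), d = 13.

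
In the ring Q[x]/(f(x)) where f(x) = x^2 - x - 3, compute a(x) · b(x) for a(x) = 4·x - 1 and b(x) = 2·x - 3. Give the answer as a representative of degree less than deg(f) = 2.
a · b ≡ 27 - 6·x (mod f(x))

First multiply in Q[x] without reducing: a · b = 8·x^2 - 14·x + 3. Now divide by f(x) = x^2 - x - 3, eliminating the leading term at each step:
  leading term 8·x^2: subtract (8)·f(x) = 8·x^2 - 8·x - 24, leaving 27 - 6·x
The degree is now < 2, so this is the remainder. Hence a · b ≡ 27 - 6·x in Q[x]/(f).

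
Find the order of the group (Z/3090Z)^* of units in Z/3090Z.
(Z/3090Z)^* consists of the classes a with gcd(a, 3090) = 1, so its order is φ(3090). φ is multiplicative, with φ(p^e) = p^e − p^(e−1). Factorise 3090 = 2 · 3 · 5 · 103. Then
  φ(3090) = (2 − 1) · (3 − 1) · (5 − 1) · (103 − 1) = 1 · 2 · 4 · 102 = 816.
Thus |(Z/3090Z)^*| = 816.

Final answer: |(Z/3090Z)^*| = 816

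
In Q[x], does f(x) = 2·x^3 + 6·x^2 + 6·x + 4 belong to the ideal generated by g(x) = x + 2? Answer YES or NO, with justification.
YES

In Q[x] the ideal (g) consists of all multiples of g, so f ∈ (g) iff g | f, i.e. iff the remainder of f on division by g is 0. Divide f by g (g is monic, so eliminate the leading term of the running remainder at each step):
  leading term 2·x^3: subtract (2·x^2)·g(x) = 2·x^3 + 4·x^2, leaving 2·x^2 + 6·x + 4
  leading term 2·x^2: subtract (2·x)·g(x) = 2·x^2 + 4·x, leaving 2·x + 4
  leading term 2·x: subtract (2)·g(x) = 2·x + 4, leaving 0
The remainder is 0, so f(x) = g(x) · h(x) with h(x) = 2·x^2 + 2·x + 2. Hence g | f, i.e. f ∈ (g).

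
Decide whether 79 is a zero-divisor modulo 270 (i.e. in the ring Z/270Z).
gcd(79, 270) = 1, so 79 is a unit in Z/270Z (it has a multiplicative inverse). A unit cannot be a zero-divisor: if 79·b ≡ 0 then multiplying both sides by 79^(−1) gives b ≡ 0. So 79 is not a zero-divisor.

Final answer: NO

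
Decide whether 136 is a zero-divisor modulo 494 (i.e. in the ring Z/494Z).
gcd(136, 494) = 2 > 1, so 136 is not a unit in Z/494Z. In Z/nZ every nonzero non-unit is a zero-divisor: explicitly, take b = 494/gcd = 247 ≠ 0 (mod 494); then 136·247 = 33592 = 68·494, i.e. 136·247 ≡ 0 (mod 494). So 136 is a zero-divisor.

Final answer: YES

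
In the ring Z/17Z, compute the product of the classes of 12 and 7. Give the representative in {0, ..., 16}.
16

Both factors are already reduced mod 17. 12 · 7 = 84. Dividing by 17: 84 = 4·17 + 16. So (12 · 7) mod 17 = 16.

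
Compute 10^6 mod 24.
Use repeated squaring. Binary(6) = 110. Walk through the bits of the exponent 6 left-to-right: at each bit after the leading one, square the running value, then multiply by 10 if the bit is 1 (always reducing mod 24):
  bit 1 = 1 (leading): start with 10.
  bit 2 = 1: square 10^2 = 100 ≡ 4; bit is 1, so multiply 4·10 = 40 ≡ 16 (mod 24).
  bit 3 = 0: square 16^2 = 256 ≡ 16 (mod 24).
Final value: 10^6 ≡ 16 (mod 24).

Final answer: 16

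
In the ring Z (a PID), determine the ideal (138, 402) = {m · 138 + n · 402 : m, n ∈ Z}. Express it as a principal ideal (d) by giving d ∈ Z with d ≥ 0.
In the PID Z, (a, b) is generated by gcd(a, b). Compute gcd(402, 138) with the extended Euclidean algorithm, tracking rows (r, s, t) with s·402 + t·138 = r:
  row A: (402, 1, 0)   [1·402 + 0·138 = 402]
  row B: (138, 0, 1)   [0·402 + 1·138 = 138]
  402 = 2·138 + 126   → row C = row A − 2·row B = (126, 1, −2)   [check: 1·402 − 2·138 = 126]
  138 = 1·126 + 12   → row D = row B − 1·row C = (12, −1, 3)   [check: −1·402 + 3·138 = 12]
  126 = 10·12 + 6   → row E = row C − 10·row D = (6, 11, −32)   [check: 11·402 − 32·138 = 6]
  12 = 2·6 + 0   → remainder 0, stop. gcd = 6 (last nonzero row E).
So gcd(138, 402) = 6, with Bézout identity 11·402 − 32·138 = 6. Containment (⊇): the Bézout identity exhibits 6 as an element of (138, 402), giving (6) ⊆ (138, 402). Containment (⊆): since 6 | 138 and 6 | 402 (138 = 6·23, 402 = 6·67), every Z-linear combination of 138 and 402 is divisible by 6, so (138, 402) ⊆ (6). Therefore (138, 402) = (6), d = 6.

Final answer: (138, 402) = (6); d = 6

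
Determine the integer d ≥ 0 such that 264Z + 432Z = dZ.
(264, 432) = (24); d = 24

In the PID Z, (a, b) is generated by gcd(a, b). Compute gcd(432, 264) with the extended Euclidean algorithm, tracking rows (r, s, t) with s·432 + t·264 = r:
  row A: (432, 1, 0)   [1·432 + 0·264 = 432]
  row B: (264, 0, 1)   [0·432 + 1·264 = 264]
  432 = 1·264 + 168   → row C = row A − 1·row B = (168, 1, −1)   [check: 1·432 − 1·264 = 168]
  264 = 1·168 + 96   → row D = row B − 1·row C = (96, −1, 2)   [check: −1·432 + 2·264 = 96]
  168 = 1·96 + 72   → row E = row C − 1·row D = (72, 2, −3)   [check: 2·432 − 3·264 = 72]
  96 = 1·72 + 24   → row F = row D − 1·row E = (24, −3, 5)   [check: −3·432 + 5·264 = 24]
  72 = 3·24 + 0   → remainder 0, stop. gcd = 24 (last nonzero row F).
So gcd(264, 432) = 24, with Bézout identity −3·432 + 5·264 = 24. Containment (⊇): the Bézout identity exhibits 24 as an element of (264, 432), giving (24) ⊆ (264, 432). Containment (⊆): since 24 | 264 and 24 | 432 (264 = 24·11, 432 = 24·18), every Z-linear combination of 264 and 432 is divisible by 24, so (264, 432) ⊆ (24). Therefore (264, 432) = (24), d = 24.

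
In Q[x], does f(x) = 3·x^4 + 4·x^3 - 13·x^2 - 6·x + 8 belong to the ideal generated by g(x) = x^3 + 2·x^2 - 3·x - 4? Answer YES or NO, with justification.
YES

In Q[x] the ideal (g) consists of all multiples of g, so f ∈ (g) iff g | f, i.e. iff the remainder of f on division by g is 0. Divide f by g (g is monic, so eliminate the leading term of the running remainder at each step):
  leading term 3·x^4: subtract (3·x)·g(x) = 3·x^4 + 6·x^3 - 9·x^2 - 12·x, leaving -2·x^3 - 4·x^2 + 6·x + 8
  leading term -2·x^3: subtract (-2)·g(x) = -2·x^3 - 4·x^2 + 6·x + 8, leaving 0
The remainder is 0, so f(x) = g(x) · h(x) with h(x) = 3·x - 2. Hence g | f, i.e. f ∈ (g).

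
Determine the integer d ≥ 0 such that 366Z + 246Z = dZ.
In the PID Z, (a, b) is generated by gcd(a, b). Compute gcd(366, 246) with the extended Euclidean algorithm, tracking rows (r, s, t) with s·366 + t·246 = r:
  row A: (366, 1, 0)   [1·366 + 0·246 = 366]
  row B: (246, 0, 1)   [0·366 + 1·246 = 246]
  366 = 1·246 + 120   → row C = row A − 1·row B = (120, 1, −1)   [check: 1·366 − 1·246 = 120]
  246 = 2·120 + 6   → row D = row B − 2·row C = (6, −2, 3)   [check: −2·366 + 3·246 = 6]
  120 = 20·6 + 0   → remainder 0, stop. gcd = 6 (last nonzero row D).
So gcd(366, 246) = 6, with Bézout identity −2·366 + 3·246 = 6. Containment (⊇): the Bézout identity exhibits 6 as an element of (366, 246), giving (6) ⊆ (366, 246). Containment (⊆): since 6 | 366 and 6 | 246 (366 = 6·61, 246 = 6·41), every Z-linear combination of 366 and 246 is divisible by 6, so (366, 246) ⊆ (6). Therefore (366, 246) = (6), d = 6.

Final answer: (366, 246) = (6); d = 6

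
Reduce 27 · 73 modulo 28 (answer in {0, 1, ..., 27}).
Reduce the factors first: 73 ≡ 17 (mod 28), so 27 · 73 ≡ 27 · 17 (mod 28). 27 · 17 = 459. Dividing by 28: 459 = 16·28 + 11. So (27 · 73) mod 28 = 11.

Final answer: 11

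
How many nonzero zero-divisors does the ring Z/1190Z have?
In Z/1190Z each nonzero element is either a unit (gcd with 1190 is 1) or a zero-divisor (gcd > 1). The number of units is φ(1190): factorise 1190 = 2 · 5 · 7 · 17, so φ(1190) = (2 − 1) · (5 − 1) · (7 − 1) · (17 − 1) = 1 · 4 · 6 · 16 = 384. The nonzero elements number 1190 − 1 = 1189. Hence the nonzero zero-divisors number 1189 − 384 = 805.

Final answer: Z/1190Z has 805 nonzero zero-divisors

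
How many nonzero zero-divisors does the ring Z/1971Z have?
Z/1971Z has 674 nonzero zero-divisors

In Z/1971Z each nonzero element is either a unit (gcd with 1971 is 1) or a zero-divisor (gcd > 1). The number of units is φ(1971): factorise 1971 = 3^3 · 73, so φ(1971) = (3^3 − 3^2) · (73 − 1) = 18 · 72 = 1296. The nonzero elements number 1971 − 1 = 1970. Hence the nonzero zero-divisors number 1970 − 1296 = 674.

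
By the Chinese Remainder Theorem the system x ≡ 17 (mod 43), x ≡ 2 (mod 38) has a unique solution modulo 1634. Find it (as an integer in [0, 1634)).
The moduli 43, 38 are pairwise coprime, so by the CRT there is a unique solution mod 43·38 = 1634.
Solve by successive substitution. Start with x ≡ 17 (mod 43).
  Combine with x ≡ 2 (mod 38): write x = 17 + 43·t and require 17 + 43·t ≡ 2 (mod 38), i.e. 43·t ≡ 2 − 17 ≡ 23 (mod 38). Since 43^(−1) ≡ 23 (mod 38) (43 ≡ 5 (mod 38)), t ≡ 23·23 ≡ 35 (mod 38). So x ≡ 17 + 43·35 = 1522 (mod 1634).
Unique solution in [0, 1634): x = 1522.

Final answer: x ≡ 1522 (mod 1634); the representative in [0, 1634) is 1522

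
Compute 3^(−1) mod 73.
Apply the extended Euclidean algorithm to (73, 3), tracking rows (r, s, t) with s·73 + t·3 = r. Each division r_prev = q·r_cur + r_new produces the new row as (previous row) − q·(current row):
  row A: (73, 1, 0)   [1·73 + 0·3 = 73]
  row B: (3, 0, 1)   [0·73 + 1·3 = 3]
  73 = 24·3 + 1   → row C = row A − 24·row B = (1, 1, −24)   [check: 1·73 − 24·3 = 1]
  3 = 3·1 + 0   → remainder 0, stop. gcd = 1 (last nonzero row C).
The gcd is 1, so 3 is invertible mod 73. The last nonzero row gives 1·73 − 24·3 = 1, so t = −24. So 3^(−1) ≡ −24 ≡ 49 (mod 73). Verify: 3 · 49 = 147 ≡ 1 (mod 73). ✓

Final answer: 3^(−1) ≡ 49 (mod 73)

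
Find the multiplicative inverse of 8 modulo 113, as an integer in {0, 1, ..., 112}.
8^(−1) ≡ 99 (mod 113)

Apply the extended Euclidean algorithm to (113, 8), tracking rows (r, s, t) with s·113 + t·8 = r. Each division r_prev = q·r_cur + r_new produces the new row as (previous row) − q·(current row):
  row A: (113, 1, 0)   [1·113 + 0·8 = 113]
  row B: (8, 0, 1)   [0·113 + 1·8 = 8]
  113 = 14·8 + 1   → row C = row A − 14·row B = (1, 1, −14)   [check: 1·113 − 14·8 = 1]
  8 = 8·1 + 0   → remainder 0, stop. gcd = 1 (last nonzero row C).
The gcd is 1, so 8 is invertible mod 113. The last nonzero row gives 1·113 − 14·8 = 1, so t = −14. So 8^(−1) ≡ −14 ≡ 99 (mod 113). Verify: 8 · 99 = 792 ≡ 1 (mod 113). ✓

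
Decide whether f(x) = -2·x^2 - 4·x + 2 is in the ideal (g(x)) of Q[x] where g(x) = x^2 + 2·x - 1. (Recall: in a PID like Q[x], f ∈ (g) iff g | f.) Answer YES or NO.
YES

In Q[x] the ideal (g) consists of all multiples of g, so f ∈ (g) iff g | f, i.e. iff the remainder of f on division by g is 0. Divide f by g (g is monic, so eliminate the leading term of the running remainder at each step):
  leading term -2·x^2: subtract (-2)·g(x) = -2·x^2 - 4·x + 2, leaving 0
The remainder is 0, so f(x) = g(x) · h(x) with h(x) = -2. Hence g | f, i.e. f ∈ (g).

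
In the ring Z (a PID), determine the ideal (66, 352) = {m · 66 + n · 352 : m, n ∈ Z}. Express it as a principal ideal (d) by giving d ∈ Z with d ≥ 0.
In the PID Z, (a, b) is generated by gcd(a, b). Compute gcd(352, 66) with the extended Euclidean algorithm, tracking rows (r, s, t) with s·352 + t·66 = r:
  row A: (352, 1, 0)   [1·352 + 0·66 = 352]
  row B: (66, 0, 1)   [0·352 + 1·66 = 66]
  352 = 5·66 + 22   → row C = row A − 5·row B = (22, 1, −5)   [check: 1·352 − 5·66 = 22]
  66 = 3·22 + 0   → remainder 0, stop. gcd = 22 (last nonzero row C).
So gcd(66, 352) = 22, with Bézout identity 1·352 − 5·66 = 22. Containment (⊇): the Bézout identity exhibits 22 as an element of (66, 352), giving (22) ⊆ (66, 352). Containment (⊆): since 22 | 66 and 22 | 352 (66 = 22·3, 352 = 22·16), every Z-linear combination of 66 and 352 is divisible by 22, so (66, 352) ⊆ (22). Therefore (66, 352) = (22), d = 22.

Final answer: (66, 352) = (22); d = 22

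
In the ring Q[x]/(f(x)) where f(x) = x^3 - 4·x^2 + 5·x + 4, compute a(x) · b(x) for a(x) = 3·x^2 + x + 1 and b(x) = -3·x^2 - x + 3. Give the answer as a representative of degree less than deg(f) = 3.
First multiply in Q[x] without reducing: a · b = -9·x^4 - 6·x^3 + 5·x^2 + 2·x + 3. Now divide by f(x) = x^3 - 4·x^2 + 5·x + 4, eliminating the leading term at each step:
  leading term -9·x^4: subtract (-9·x)·f(x) = -9·x^4 + 36·x^3 - 45·x^2 - 36·x, leaving -42·x^3 + 50·x^2 + 38·x + 3
  leading term -42·x^3: subtract (-42)·f(x) = -42·x^3 + 168·x^2 - 210·x - 168, leaving -118·x^2 + 248·x + 171
The degree is now < 3, so this is the remainder. Hence a · b ≡ -118·x^2 + 248·x + 171 in Q[x]/(f).

Final answer: a · b ≡ -118·x^2 + 248·x + 171 (mod f(x))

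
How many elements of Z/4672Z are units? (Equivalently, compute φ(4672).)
An element a ∈ Z/4672Z is a unit iff gcd(a, 4672) = 1, so the number of units is φ(4672). φ is multiplicative, with φ(p^e) = p^e − p^(e−1). Factorise 4672 = 2^6 · 73. Then
  φ(4672) = (2^6 − 2^5) · (73 − 1) = 32 · 72 = 2304.

Final answer: Z/4672Z has φ(4672) = 2304 units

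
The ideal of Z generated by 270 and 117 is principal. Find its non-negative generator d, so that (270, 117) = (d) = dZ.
(270, 117) = (9); d = 9

In the PID Z, (a, b) is generated by gcd(a, b). Compute gcd(270, 117) with the extended Euclidean algorithm, tracking rows (r, s, t) with s·270 + t·117 = r:
  row A: (270, 1, 0)   [1·270 + 0·117 = 270]
  row B: (117, 0, 1)   [0·270 + 1·117 = 117]
  270 = 2·117 + 36   → row C = row A − 2·row B = (36, 1, −2)   [check: 1·270 − 2·117 = 36]
  117 = 3·36 + 9   → row D = row B − 3·row C = (9, −3, 7)   [check: −3·270 + 7·117 = 9]
  36 = 4·9 + 0   → remainder 0, stop. gcd = 9 (last nonzero row D).
So gcd(270, 117) = 9, with Bézout identity −3·270 + 7·117 = 9. Containment (⊇): the Bézout identity exhibits 9 as an element of (270, 117), giving (9) ⊆ (270, 117). Containment (⊆): since 9 | 270 and 9 | 117 (270 = 9·30, 117 = 9·13), every Z-linear combination of 270 and 117 is divisible by 9, so (270, 117) ⊆ (9). Therefore (270, 117) = (9), d = 9.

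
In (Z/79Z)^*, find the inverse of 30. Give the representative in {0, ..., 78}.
Apply the extended Euclidean algorithm to (79, 30), tracking rows (r, s, t) with s·79 + t·30 = r. Each division r_prev = q·r_cur + r_new produces the new row as (previous row) − q·(current row):
  row A: (79, 1, 0)   [1·79 + 0·30 = 79]
  row B: (30, 0, 1)   [0·79 + 1·30 = 30]
  79 = 2·30 + 19   → row C = row A − 2·row B = (19, 1, −2)   [check: 1·79 − 2·30 = 19]
  30 = 1·19 + 11   → row D = row B − 1·row C = (11, −1, 3)   [check: −1·79 + 3·30 = 11]
  19 = 1·11 + 8   → row E = row C − 1·row D = (8, 2, −5)   [check: 2·79 − 5·30 = 8]
  11 = 1·8 + 3   → row F = row D − 1·row E = (3, −3, 8)   [check: −3·79 + 8·30 = 3]
  8 = 2·3 + 2   → row G = row E − 2·row F = (2, 8, −21)   [check: 8·79 − 21·30 = 2]
  3 = 1·2 + 1   → row H = row F − 1·row G = (1, −11, 29)   [check: −11·79 + 29·30 = 1]
  2 = 2·1 + 0   → remainder 0, stop. gcd = 1 (last nonzero row H).
The gcd is 1, so 30 is invertible mod 79. The last nonzero row gives −11·79 + 29·30 = 1, so t = 29. So 30^(−1) ≡ 29 (mod 79). Verify: 30 · 29 = 870 ≡ 1 (mod 79). ✓

Final answer: 30^(−1) ≡ 29 (mod 79)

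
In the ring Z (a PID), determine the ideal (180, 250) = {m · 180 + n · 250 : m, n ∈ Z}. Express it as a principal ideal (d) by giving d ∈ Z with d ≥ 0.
In the PID Z, (a, b) is generated by gcd(a, b). Compute gcd(250, 180) with the extended Euclidean algorithm, tracking rows (r, s, t) with s·250 + t·180 = r:
  row A: (250, 1, 0)   [1·250 + 0·180 = 250]
  row B: (180, 0, 1)   [0·250 + 1·180 = 180]
  250 = 1·180 + 70   → row C = row A − 1·row B = (70, 1, −1)   [check: 1·250 − 1·180 = 70]
  180 = 2·70 + 40   → row D = row B − 2·row C = (40, −2, 3)   [check: −2·250 + 3·180 = 40]
  70 = 1·40 + 30   → row E = row C − 1·row D = (30, 3, −4)   [check: 3·250 − 4·180 = 30]
  40 = 1·30 + 10   → row F = row D − 1·row E = (10, −5, 7)   [check: −5·250 + 7·180 = 10]
  30 = 3·10 + 0   → remainder 0, stop. gcd = 10 (last nonzero row F).
So gcd(180, 250) = 10, with Bézout identity −5·250 + 7·180 = 10. Containment (⊇): the Bézout identity exhibits 10 as an element of (180, 250), giving (10) ⊆ (180, 250). Containment (⊆): since 10 | 180 and 10 | 250 (180 = 10·18, 250 = 10·25), every Z-linear combination of 180 and 250 is divisible by 10, so (180, 250) ⊆ (10). Therefore (180, 250) = (10), d = 10.

Final answer: (180, 250) = (10); d = 10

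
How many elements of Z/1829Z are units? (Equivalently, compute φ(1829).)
An element a ∈ Z/1829Z is a unit iff gcd(a, 1829) = 1, so the number of units is φ(1829). φ is multiplicative, with φ(p^e) = p^e − p^(e−1). Factorise 1829 = 31 · 59. Then
  φ(1829) = (31 − 1) · (59 − 1) = 30 · 58 = 1740.

Final answer: Z/1829Z has φ(1829) = 1740 units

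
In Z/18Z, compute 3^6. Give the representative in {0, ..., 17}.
Use repeated squaring. Binary(6) = 110. Walk through the bits of the exponent 6 left-to-right: at each bit after the leading one, square the running value, then multiply by 3 if the bit is 1 (always reducing mod 18):
  bit 1 = 1 (leading): start with 3.
  bit 2 = 1: square 3^2 = 9; bit is 1, so multiply 9·3 = 27 ≡ 9 (mod 18).
  bit 3 = 0: square 9^2 = 81 ≡ 9 (mod 18).
Final value: 3^6 ≡ 9 (mod 18).

Final answer: 9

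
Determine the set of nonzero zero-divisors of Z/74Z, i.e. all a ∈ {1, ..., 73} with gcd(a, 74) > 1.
An element a ∈ Z/74Z (with a ≠ 0) is a zero-divisor iff gcd(a, 74) > 1 (because a is a unit precisely when gcd(a, n) = 1, and in Z/nZ every nonzero, non-unit element is a zero-divisor). Scan a = 1, ..., 73 and keep those with gcd(a, 74) > 1:
  gcd(2, 74) = 2, gcd(4, 74) = 2, gcd(6, 74) = 2, gcd(8, 74) = 2, gcd(10, 74) = 2, gcd(12, 74) = 2, gcd(14, 74) = 2, gcd(16, 74) = 2, gcd(18, 74) = 2, gcd(20, 74) = 2, gcd(22, 74) = 2, gcd(24, 74) = 2, gcd(26, 74) = 2, gcd(28, 74) = 2, gcd(30, 74) = 2, gcd(32, 74) = 2, gcd(34, 74) = 2, gcd(36, 74) = 2, gcd(37, 74) = 37, gcd(38, 74) = 2, gcd(40, 74) = 2, gcd(42, 74) = 2, gcd(44, 74) = 2, gcd(46, 74) = 2, gcd(48, 74) = 2, gcd(50, 74) = 2, gcd(52, 74) = 2, gcd(54, 74) = 2, gcd(56, 74) = 2, gcd(58, 74) = 2, gcd(60, 74) = 2, gcd(62, 74) = 2, gcd(64, 74) = 2, gcd(66, 74) = 2, gcd(68, 74) = 2, gcd(70, 74) = 2, gcd(72, 74) = 2.
All other a ∈ {1, ..., 73} have gcd(a, 74) = 1 and are units. So the nonzero zero-divisors are exactly the 37 values of a appearing in this scan.

Final answer: nonzero zero-divisors of Z/74Z = {2, 4, 6, 8, 10, 12, 14, 16, 18, 20, 22, 24, 26, 28, 30, 32, 34, 36, 37, 38, 40, 42, 44, 46, 48, 50, 52, 54, 56, 58, 60, 62, 64, 66, 68, 70, 72}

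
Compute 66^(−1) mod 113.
Apply the extended Euclidean algorithm to (113, 66), tracking rows (r, s, t) with s·113 + t·66 = r. Each division r_prev = q·r_cur + r_new produces the new row as (previous row) − q·(current row):
  row A: (113, 1, 0)   [1·113 + 0·66 = 113]
  row B: (66, 0, 1)   [0·113 + 1·66 = 66]
  113 = 1·66 + 47   → row C = row A − 1·row B = (47, 1, −1)   [check: 1·113 − 1·66 = 47]
  66 = 1·47 + 19   → row D = row B − 1·row C = (19, −1, 2)   [check: −1·113 + 2·66 = 19]
  47 = 2·19 + 9   → row E = row C − 2·row D = (9, 3, −5)   [check: 3·113 − 5·66 = 9]
  19 = 2·9 + 1   → row F = row D − 2·row E = (1, −7, 12)   [check: −7·113 + 12·66 = 1]
  9 = 9·1 + 0   → remainder 0, stop. gcd = 1 (last nonzero row F).
The gcd is 1, so 66 is invertible mod 113. The last nonzero row gives −7·113 + 12·66 = 1, so t = 12. So 66^(−1) ≡ 12 (mod 113). Verify: 66 · 12 = 792 ≡ 1 (mod 113). ✓

Final answer: 66^(−1) ≡ 12 (mod 113)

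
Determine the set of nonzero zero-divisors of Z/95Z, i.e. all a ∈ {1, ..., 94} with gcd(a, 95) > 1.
nonzero zero-divisors of Z/95Z = {5, 10, 15, 19, 20, 25, 30, 35, 38, 40, 45, 50, 55, 57, 60, 65, 70, 75, 76, 80, 85, 90}

An element a ∈ Z/95Z (with a ≠ 0) is a zero-divisor iff gcd(a, 95) > 1 (because a is a unit precisely when gcd(a, n) = 1, and in Z/nZ every nonzero, non-unit element is a zero-divisor). Scan a = 1, ..., 94 and keep those with gcd(a, 95) > 1:
  gcd(5, 95) = 5, gcd(10, 95) = 5, gcd(15, 95) = 5, gcd(19, 95) = 19, gcd(20, 95) = 5, gcd(25, 95) = 5, gcd(30, 95) = 5, gcd(35, 95) = 5, gcd(38, 95) = 19, gcd(40, 95) = 5, gcd(45, 95) = 5, gcd(50, 95) = 5, gcd(55, 95) = 5, gcd(57, 95) = 19, gcd(60, 95) = 5, gcd(65, 95) = 5, gcd(70, 95) = 5, gcd(75, 95) = 5, gcd(76, 95) = 19, gcd(80, 95) = 5, gcd(85, 95) = 5, gcd(90, 95) = 5.
All other a ∈ {1, ..., 94} have gcd(a, 95) = 1 and are units. So the nonzero zero-divisors are exactly the 22 values of a appearing in this scan.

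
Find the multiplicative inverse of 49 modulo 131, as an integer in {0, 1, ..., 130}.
Apply the extended Euclidean algorithm to (131, 49), tracking rows (r, s, t) with s·131 + t·49 = r. Each division r_prev = q·r_cur + r_new produces the new row as (previous row) − q·(current row):
  row A: (131, 1, 0)   [1·131 + 0·49 = 131]
  row B: (49, 0, 1)   [0·131 + 1·49 = 49]
  131 = 2·49 + 33   → row C = row A − 2·row B = (33, 1, −2)   [check: 1·131 − 2·49 = 33]
  49 = 1·33 + 16   → row D = row B − 1·row C = (16, −1, 3)   [check: −1·131 + 3·49 = 16]
  33 = 2·16 + 1   → row E = row C − 2·row D = (1, 3, −8)   [check: 3·131 − 8·49 = 1]
  16 = 16·1 + 0   → remainder 0, stop. gcd = 1 (last nonzero row E).
The gcd is 1, so 49 is invertible mod 131. The last nonzero row gives 3·131 − 8·49 = 1, so t = −8. So 49^(−1) ≡ −8 ≡ 123 (mod 131). Verify: 49 · 123 = 6027 ≡ 1 (mod 131). ✓

Final answer: 49^(−1) ≡ 123 (mod 131)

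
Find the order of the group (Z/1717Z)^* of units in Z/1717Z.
|(Z/1717Z)^*| = 1600

(Z/1717Z)^* consists of the classes a with gcd(a, 1717) = 1, so its order is φ(1717). φ is multiplicative, with φ(p^e) = p^e − p^(e−1). Factorise 1717 = 17 · 101. Then
  φ(1717) = (17 − 1) · (101 − 1) = 16 · 100 = 1600.
Thus |(Z/1717Z)^*| = 1600.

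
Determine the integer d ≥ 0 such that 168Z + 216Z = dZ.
(168, 216) = (24); d = 24

In the PID Z, (a, b) is generated by gcd(a, b). Compute gcd(216, 168) with the extended Euclidean algorithm, tracking rows (r, s, t) with s·216 + t·168 = r:
  row A: (216, 1, 0)   [1·216 + 0·168 = 216]
  row B: (168, 0, 1)   [0·216 + 1·168 = 168]
  216 = 1·168 + 48   → row C = row A − 1·row B = (48, 1, −1)   [check: 1·216 − 1·168 = 48]
  168 = 3·48 + 24   → row D = row B − 3·row C = (24, −3, 4)   [check: −3·216 + 4·168 = 24]
  48 = 2·24 + 0   → remainder 0, stop. gcd = 24 (last nonzero row D).
So gcd(168, 216) = 24, with Bézout identity −3·216 + 4·168 = 24. Containment (⊇): the Bézout identity exhibits 24 as an element of (168, 216), giving (24) ⊆ (168, 216). Containment (⊆): since 24 | 168 and 24 | 216 (168 = 24·7, 216 = 24·9), every Z-linear combination of 168 and 216 is divisible by 24, so (168, 216) ⊆ (24). Therefore (168, 216) = (24), d = 24.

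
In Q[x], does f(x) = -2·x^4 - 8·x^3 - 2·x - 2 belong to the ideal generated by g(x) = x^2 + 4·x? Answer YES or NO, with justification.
NO

In Q[x] the ideal (g) consists of all multiples of g, so f ∈ (g) iff g | f, i.e. iff the remainder of f on division by g is 0. Divide f by g (g is monic, so eliminate the leading term of the running remainder at each step):
  leading term -2·x^4: subtract (-2·x^2)·g(x) = -2·x^4 - 8·x^3, leaving -2·x - 2
The remainder r(x) = -2·x - 2 ≠ 0 (and deg r < deg g), so g ∤ f, i.e. f ∉ (g).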